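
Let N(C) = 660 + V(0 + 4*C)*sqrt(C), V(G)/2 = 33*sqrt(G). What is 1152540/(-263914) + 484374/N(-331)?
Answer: -1344160463/86035964 ≈ -15.623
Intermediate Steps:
V(G) = 66*sqrt(G) (V(G) = 2*(33*sqrt(G)) = 66*sqrt(G))
N(C) = 660 + 132*C (N(C) = 660 + (66*sqrt(0 + 4*C))*sqrt(C) = 660 + (66*sqrt(4*C))*sqrt(C) = 660 + (66*(2*sqrt(C)))*sqrt(C) = 660 + (132*sqrt(C))*sqrt(C) = 660 + 132*C)
1152540/(-263914) + 484374/N(-331) = 1152540/(-263914) + 484374/(660 + 132*(-331)) = 1152540*(-1/263914) + 484374/(660 - 43692) = -576270/131957 + 484374/(-43032) = -576270/131957 + 484374*(-1/43032) = -576270/131957 - 7339/652 = -1344160463/86035964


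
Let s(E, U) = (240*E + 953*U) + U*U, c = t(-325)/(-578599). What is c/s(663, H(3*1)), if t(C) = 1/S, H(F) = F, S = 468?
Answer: -1/43863812372016 ≈ -2.2798e-14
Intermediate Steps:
t(C) = 1/468
c = -1/270784332 (c = (1/468)/(-578599) = (1/468)*(-1/578599) = -1/270784332 ≈ -3.6930e-9)
s(E, U) = U**2 + 240*E + 953*U (s(E, U) = (240*E + 953*U) + U**2 = U**2 + 240*E + 953*U)
c/s(663, H(3*1)) = -1/(270784332*((3*1)**2 + 240*663 + 953*(3*1))) = -1/(270784332*(3**2 + 159120 + 953*3)) = -1/(270784332*(9 + 159120 + 2859)) = -1/270784332/161988 = -1/270784332*1/161988 = -1/43863812372016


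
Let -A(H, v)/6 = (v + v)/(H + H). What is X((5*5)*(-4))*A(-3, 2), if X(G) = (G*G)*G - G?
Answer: -3999600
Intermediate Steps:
A(H, v) = -6*v/H (A(H, v) = -6*(v + v)/(H + H) = -6*2*v/(2*H) = -6*2*v*1/(2*H) = -6*v/H)
X(G) = G³ - G (X(G) = G²*G - G = G³ - G)
X((5*5)*(-4))*A(-3, 2) = (((5*5)*(-4))³ - 5*5*(-4))*(-6*2/(-3)) = ((25*(-4))³ - 25*(-4))*(-6*2*(-⅓)) = ((-100)³ - 1*(-100))*4 = (-1000000 + 100)*4 = -999900*4 = -3999600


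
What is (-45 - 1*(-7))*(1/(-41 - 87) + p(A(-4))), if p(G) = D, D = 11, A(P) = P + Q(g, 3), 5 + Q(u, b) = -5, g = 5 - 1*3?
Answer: -26733/64 ≈ -417.70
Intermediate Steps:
g = 2 (g = 5 - 3 = 2)
Q(u, b) = -10 (Q(u, b) = -5 - 5 = -10)
A(P) = -10 + P (A(P) = P - 10 = -10 + P)
p(G) = 11
(-45 - 1*(-7))*(1/(-41 - 87) + p(A(-4))) = (-45 - 1*(-7))*(1/(-41 - 87) + 11) = (-45 + 7)*(1/(-128) + 11) = -38*(-1/128 + 11) = -38*1407/128 = -26733/64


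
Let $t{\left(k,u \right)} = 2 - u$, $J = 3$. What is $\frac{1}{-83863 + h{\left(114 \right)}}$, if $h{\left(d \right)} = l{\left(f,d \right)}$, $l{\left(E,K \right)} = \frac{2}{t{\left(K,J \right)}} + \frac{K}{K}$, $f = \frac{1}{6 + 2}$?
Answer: $- \frac{1}{83864} \approx -1.1924 \cdot 10^{-5}$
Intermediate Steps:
$f = \frac{1}{8} \approx 0.125$
$l{\left(E,K \right)} = -1$ ($l{\left(E,K \right)} = \frac{2}{2 - 3} + \frac{K}{K} = \frac{2}{2 - 3} + 1 = \frac{2}{-1} + 1 = 2 \left(-1\right) + 1 = -2 + 1 = -1$)
$h{\left(d \right)} = -1$
$\frac{1}{-83863 + h{\left(114 \right)}} = \frac{1}{-83863 - 1} = \frac{1}{-83864} = - \frac{1}{83864}$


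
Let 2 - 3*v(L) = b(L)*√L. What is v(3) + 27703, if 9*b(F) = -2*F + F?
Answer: 83111/3 + √3/9 ≈ 27704.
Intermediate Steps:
b(F) = -F/9 (b(F) = (-2*F + F)/9 = (-F)/9 = -F/9)
v(L) = ⅔ + L^(3/2)/27 (v(L) = ⅔ - (-L/9)*√L/3 = ⅔ - (-1)*L^(3/2)/27 = ⅔ + L^(3/2)/27)
v(3) + 27703 = (⅔ + 3^(3/2)/27) + 27703 = (⅔ + (3*√3)/27) + 27703 = (⅔ + √3/9) + 27703 = 83111/3 + √3/9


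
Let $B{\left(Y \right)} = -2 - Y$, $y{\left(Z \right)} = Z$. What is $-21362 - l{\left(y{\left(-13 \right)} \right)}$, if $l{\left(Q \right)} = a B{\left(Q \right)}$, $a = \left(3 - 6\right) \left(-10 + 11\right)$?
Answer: $-21329$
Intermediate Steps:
$a = -3$ ($a = \left(-3\right) 1 = -3$)
$l{\left(Q \right)} = 6 + 3 Q$ ($l{\left(Q \right)} = - 3 \left(-2 - Q\right) = 6 + 3 Q$)
$-21362 - l{\left(y{\left(-13 \right)} \right)} = -21362 - \left(6 + 3 \left(-13\right)\right) = -21362 - \left(6 - 39\right) = -21362 - -33 = -21362 + 33 = -21329$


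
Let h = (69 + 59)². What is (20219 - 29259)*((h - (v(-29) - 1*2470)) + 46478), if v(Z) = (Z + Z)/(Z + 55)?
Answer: -7678078800/13 ≈ -5.9062e+8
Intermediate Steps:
h = 16384 (h = 128² = 16384)
v(Z) = 2*Z/(55 + Z) (v(Z) = (2*Z)/(55 + Z) = 2*Z/(55 + Z))
(20219 - 29259)*((h - (v(-29) - 1*2470)) + 46478) = (20219 - 29259)*((16384 - (2*(-29)/(55 - 29) - 1*2470)) + 46478) = -9040*((16384 - (2*(-29)/26 - 2470)) + 46478) = -9040*((16384 - (2*(-29)*(1/26) - 2470)) + 46478) = -9040*((16384 - (-29/13 - 2470)) + 46478) = -9040*((16384 - 1*(-32139/13)) + 46478) = -9040*((16384 + 32139/13) + 46478) = -9040*(245131/13 + 46478) = -9040*849345/13 = -7678078800/13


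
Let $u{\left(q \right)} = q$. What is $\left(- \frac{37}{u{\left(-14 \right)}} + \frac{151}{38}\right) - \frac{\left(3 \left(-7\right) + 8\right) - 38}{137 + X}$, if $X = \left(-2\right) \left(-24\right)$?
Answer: $\frac{169583}{24605} \approx 6.8922$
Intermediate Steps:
$X = 48$
$\left(- \frac{37}{u{\left(-14 \right)}} + \frac{151}{38}\right) - \frac{\left(3 \left(-7\right) + 8\right) - 38}{137 + X} = \left(- \frac{37}{-14} + \frac{151}{38}\right) - \frac{\left(3 \left(-7\right) + 8\right) - 38}{137 + 48} = \left(\left(-37\right) \left(- \frac{1}{14}\right) + 151 \cdot \frac{1}{38}\right) - \frac{\left(-21 + 8\right) - 38}{185} = \left(\frac{37}{14} + \frac{151}{38}\right) - \left(-13 - 38\right) \frac{1}{185} = \frac{880}{133} - \left(-51\right) \frac{1}{185} = \frac{880}{133} - - \frac{51}{185} = \frac{880}{133} + \frac{51}{185} = \frac{169583}{24605}$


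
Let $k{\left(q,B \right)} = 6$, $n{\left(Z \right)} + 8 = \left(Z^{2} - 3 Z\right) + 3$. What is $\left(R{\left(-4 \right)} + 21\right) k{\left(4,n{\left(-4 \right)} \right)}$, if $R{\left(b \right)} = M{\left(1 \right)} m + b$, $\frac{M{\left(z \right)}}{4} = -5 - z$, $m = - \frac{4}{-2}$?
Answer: $-186$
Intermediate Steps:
$n{\left(Z \right)} = -5 + Z^{2} - 3 Z$ ($n{\left(Z \right)} = -8 + \left(\left(Z^{2} - 3 Z\right) + 3\right) = -8 + \left(3 + Z^{2} - 3 Z\right) = -5 + Z^{2} - 3 Z$)
$m = 2$ ($m = \left(-4\right) \left(- \frac{1}{2}\right) = 2$)
$M{\left(z \right)} = -20 - 4 z$ ($M{\left(z \right)} = 4 \left(-5 - z\right) = -20 - 4 z$)
$R{\left(b \right)} = -48 + b$ ($R{\left(b \right)} = \left(-20 - 4\right) 2 + b = \left(-24\right) 2 + b = -48 + b$)
$\left(R{\left(-4 \right)} + 21\right) k{\left(4,n{\left(-4 \right)} \right)} = \left(\left(-48 - 4\right) + 21\right) 6 = \left(-52 + 21\right) 6 = \left(-31\right) 6 = -186$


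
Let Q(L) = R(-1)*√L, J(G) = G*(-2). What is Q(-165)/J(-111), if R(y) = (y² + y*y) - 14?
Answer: -2*I*√165/37 ≈ -0.69434*I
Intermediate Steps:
J(G) = -2*G
R(y) = -14 + 2*y² (R(y) = (y² + y²) - 14 = 2*y² - 14 = -14 + 2*y²)
Q(L) = -12*√L (Q(L) = (-14 + 2*(-1)²)*√L = (-14 + 2*1)*√L = (-14 + 2)*√L = -12*√L)
Q(-165)/J(-111) = (-12*I*√165)/((-2*(-111))) = -12*I*√165/222 = -12*I*√165*(1/222) = -2*I*√165/37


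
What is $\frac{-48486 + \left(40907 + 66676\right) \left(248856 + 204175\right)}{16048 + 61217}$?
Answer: $\frac{16246128529}{25755} \approx 6.308 \cdot 10^{5}$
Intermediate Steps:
$\frac{-48486 + \left(40907 + 66676\right) \left(248856 + 204175\right)}{16048 + 61217} = \frac{-48486 + 107583 \cdot 453031}{77265} = \left(-48486 + 48738434073\right) \frac{1}{77265} = 48738385587 \cdot \frac{1}{77265} = \frac{16246128529}{25755}$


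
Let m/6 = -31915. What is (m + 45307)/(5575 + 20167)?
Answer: -146183/25742 ≈ -5.6788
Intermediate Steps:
m = -191490 (m = 6*(-31915) = -191490)
(m + 45307)/(5575 + 20167) = (-191490 + 45307)/(5575 + 20167) = -146183/25742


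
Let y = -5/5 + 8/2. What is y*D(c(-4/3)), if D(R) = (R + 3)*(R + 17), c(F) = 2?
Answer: 285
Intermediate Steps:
D(R) = (3 + R)*(17 + R)
y = 3 (y = -5*⅕ + 8*(½) = -1 + 4 = 3)
y*D(c(-4/3)) = 3*(51 + 2² + 20*2) = 3*(51 + 4 + 40) = 3*95 = 285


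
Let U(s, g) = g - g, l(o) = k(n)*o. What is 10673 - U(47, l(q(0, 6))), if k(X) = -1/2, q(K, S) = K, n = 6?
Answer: 10673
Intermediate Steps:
k(X) = -½ (k(X) = -1*½ = -½)
l(o) = -o/2
U(s, g) = 0
10673 - U(47, l(q(0, 6))) = 10673 - 1*0 = 10673 + 0 = 10673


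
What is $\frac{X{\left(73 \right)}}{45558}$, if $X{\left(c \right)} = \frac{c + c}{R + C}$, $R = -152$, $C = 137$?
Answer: $- \frac{73}{341685} \approx -0.00021365$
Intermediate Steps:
$X{\left(c \right)} = - \frac{2 c}{15}$ ($X{\left(c \right)} = \frac{c + c}{-152 + 137} = \frac{2 c}{-15} = 2 c \left(- \frac{1}{15}\right) = - \frac{2 c}{15}$)
$\frac{X{\left(73 \right)}}{45558} = \frac{\left(- \frac{2}{15}\right) 73}{45558} = \left(- \frac{146}{15}\right) \frac{1}{45558} = - \frac{73}{341685}$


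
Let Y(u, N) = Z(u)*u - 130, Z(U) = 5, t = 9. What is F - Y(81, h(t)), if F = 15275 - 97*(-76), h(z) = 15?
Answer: 22372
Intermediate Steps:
Y(u, N) = -130 + 5*u (Y(u, N) = 5*u - 130 = -130 + 5*u)
F = 22647 (F = 15275 - 1*(-7372) = 15275 + 7372 = 22647)
F - Y(81, h(t)) = 22647 - (-130 + 5*81) = 22647 - (-130 + 405) = 22647 - 1*275 = 22647 - 275 = 22372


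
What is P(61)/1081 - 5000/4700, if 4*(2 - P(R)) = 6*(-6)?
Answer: -1139/1081 ≈ -1.0537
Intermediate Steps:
P(R) = 11 (P(R) = 2 - 3*(-6)/2 = 2 - 1/4*(-36) = 2 + 9 = 11)
P(61)/1081 - 5000/4700 = 11/1081 - 5000/4700 = 11*(1/1081) - 5000*1/4700 = 11/1081 - 50/47 = -1139/1081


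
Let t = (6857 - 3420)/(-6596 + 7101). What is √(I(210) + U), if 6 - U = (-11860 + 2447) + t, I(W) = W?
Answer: 6*√68163890/505 ≈ 98.093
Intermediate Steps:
t = 3437/505 ≈ 6.8059
U = 4753158/505 (U = 6 - ((-11860 + 2447) + 3437/505) = 6 - (-9413 + 3437/505) = 6 - 1*(-4750128/505) = 6 + 4750128/505 = 4753158/505 ≈ 9412.2)
√(I(210) + U) = √(210 + 4753158/505) = √(4859208/505) = 6*√68163890/505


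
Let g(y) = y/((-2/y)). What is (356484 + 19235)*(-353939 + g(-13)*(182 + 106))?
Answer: -142125104725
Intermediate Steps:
g(y) = -y²/2 (g(y) = y*(-y/2) = -y²/2)
(356484 + 19235)*(-353939 + g(-13)*(182 + 106)) = (356484 + 19235)*(-353939 + (-½*(-13)²)*(182 + 106)) = 375719*(-353939 - ½*169*288) = 375719*(-353939 - 169/2*288) = 375719*(-353939 - 24336) = 375719*(-378275) = -142125104725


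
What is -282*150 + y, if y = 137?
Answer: -42163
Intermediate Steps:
-282*150 + y = -282*150 + 137 = -42300 + 137 = -42163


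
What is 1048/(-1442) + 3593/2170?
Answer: 207639/223510 ≈ 0.92899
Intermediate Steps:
1048/(-1442) + 3593/2170 = 1048*(-1/1442) + 3593*(1/2170) = -524/721 + 3593/2170 = 207639/223510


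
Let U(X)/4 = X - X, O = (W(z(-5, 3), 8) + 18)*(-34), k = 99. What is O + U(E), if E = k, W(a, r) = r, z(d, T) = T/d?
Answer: -884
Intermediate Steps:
E = 99
O = -884 (O = (8 + 18)*(-34) = 26*(-34) = -884)
U(X) = 0 (U(X) = 4*(X - X) = 4*0 = 0)
O + U(E) = -884 + 0 = -884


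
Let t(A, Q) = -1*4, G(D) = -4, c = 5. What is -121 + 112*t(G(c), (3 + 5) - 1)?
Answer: -569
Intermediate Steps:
t(A, Q) = -4
-121 + 112*t(G(c), (3 + 5) - 1) = -121 + 112*(-4) = -121 - 448 = -569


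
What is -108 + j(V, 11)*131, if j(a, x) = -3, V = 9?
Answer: -501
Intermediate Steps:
-108 + j(V, 11)*131 = -108 - 3*131 = -108 - 393 = -501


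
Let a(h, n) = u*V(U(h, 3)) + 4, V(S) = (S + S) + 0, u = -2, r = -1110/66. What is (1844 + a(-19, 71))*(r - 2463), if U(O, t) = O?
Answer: -52482872/11 ≈ -4.7712e+6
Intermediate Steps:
r = -185/11 (r = -1110*1/66 = -185/11 ≈ -16.818)
V(S) = 2*S (V(S) = 2*S + 0 = 2*S)
a(h, n) = 4 - 4*h (a(h, n) = -4*h + 4 = 4 - 4*h)
(1844 + a(-19, 71))*(r - 2463) = (1844 + (4 - 4*(-19)))*(-185/11 - 2463) = (1844 + (4 + 76))*(-27278/11) = (1844 + 80)*(-27278/11) = 1924*(-27278/11) = -52482872/11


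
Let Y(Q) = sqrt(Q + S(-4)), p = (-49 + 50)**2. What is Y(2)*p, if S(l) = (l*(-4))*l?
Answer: I*sqrt(62) ≈ 7.874*I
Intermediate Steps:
S(l) = -4*l**2 (S(l) = (-4*l)*l = -4*l**2)
p = 1 (p = 1**2 = 1)
Y(Q) = sqrt(-64 + Q) (Y(Q) = sqrt(Q - 4*(-4)**2) = sqrt(Q - 4*16) = sqrt(Q - 64) = sqrt(-64 + Q))
Y(2)*p = sqrt(-64 + 2)*1 = sqrt(-62)*1 = (I*sqrt(62))*1 = I*sqrt(62)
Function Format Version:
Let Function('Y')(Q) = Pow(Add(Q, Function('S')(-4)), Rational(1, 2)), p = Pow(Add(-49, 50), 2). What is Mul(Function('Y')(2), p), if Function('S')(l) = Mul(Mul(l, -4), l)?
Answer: Mul(I, Pow(62, Rational(1, 2))) ≈ Mul(7.8740, I)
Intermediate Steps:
Function('S')(l) = Mul(-4, Pow(l, 2)) (Function('S')(l) = Mul(Mul(-4, l), l) = Mul(-4, Pow(l, 2)))
p = 1 (p = Pow(1, 2) = 1)
Function('Y')(Q) = Pow(Add(-64, Q), Rational(1, 2)) (Function('Y')(Q) = Pow(Add(Q, Mul(-4, Pow(-4, 2))), Rational(1, 2)) = Pow(Add(Q, Mul(-4, 16)), Rational(1, 2)) = Pow(Add(Q, -64), Rational(1, 2)) = Pow(Add(-64, Q), Rational(1, 2)))
Mul(Function('Y')(2), p) = Mul(Pow(Add(-64, 2), Rational(1, 2)), 1) = Mul(Pow(-62, Rational(1, 2)), 1) = Mul(Mul(I, Pow(62, Rational(1, 2))), 1) = Mul(I, Pow(62, Rational(1, 2)))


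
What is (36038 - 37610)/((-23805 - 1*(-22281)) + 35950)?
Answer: -786/17213 ≈ -0.045663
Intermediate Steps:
(36038 - 37610)/((-23805 - 1*(-22281)) + 35950) = -1572/((-23805 + 22281) + 35950) = -1572/(-1524 + 35950) = -1572/34426 = -1572*1/34426 = -786/17213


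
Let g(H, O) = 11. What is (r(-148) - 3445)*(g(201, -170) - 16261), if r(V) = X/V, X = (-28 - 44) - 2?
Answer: 55973125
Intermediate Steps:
X = -74 (X = -72 - 2 = -74)
r(V) = -74/V
(r(-148) - 3445)*(g(201, -170) - 16261) = (-74/(-148) - 3445)*(11 - 16261) = (-74*(-1/148) - 3445)*(-16250) = (½ - 3445)*(-16250) = -6889/2*(-16250) = 55973125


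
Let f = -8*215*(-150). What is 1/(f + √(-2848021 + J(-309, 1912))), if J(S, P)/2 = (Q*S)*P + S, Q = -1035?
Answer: 258000/65343876079 - √1220123921/65343876079 ≈ 3.4138e-6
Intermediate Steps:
J(S, P) = 2*S - 2070*P*S (J(S, P) = 2*((-1035*S)*P + S) = 2*(-1035*P*S + S) = 2*(S - 1035*P*S) = 2*S - 2070*P*S)
f = 258000 (f = -1720*(-150) = 258000)
1/(f + √(-2848021 + J(-309, 1912))) = 1/(258000 + √(-2848021 + 2*(-309)*(1 - 1035*1912))) = 1/(258000 + √(-2848021 + 2*(-309)*(1 - 1978920))) = 1/(258000 + √(-2848021 + 2*(-309)*(-1978919))) = 1/(258000 + √(-2848021 + 1222971942)) = 1/(258000 + √1220123921)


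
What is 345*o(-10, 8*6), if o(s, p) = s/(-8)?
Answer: 1725/4 ≈ 431.25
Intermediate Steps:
o(s, p) = -s/8 (o(s, p) = s*(-1/8) = -s/8)
345*o(-10, 8*6) = 345*(-1/8*(-10)) = 345*(5/4) = 1725/4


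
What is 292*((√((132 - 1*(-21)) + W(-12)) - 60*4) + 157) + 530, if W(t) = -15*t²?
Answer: -23706 + 876*I*√223 ≈ -23706.0 + 13081.0*I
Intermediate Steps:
292*((√((132 - 1*(-21)) + W(-12)) - 60*4) + 157) + 530 = 292*((√((132 - 1*(-21)) - 15*(-12)²) - 60*4) + 157) + 530 = 292*((√((132 + 21) - 15*144) - 240) + 157) + 530 = 292*((√(153 - 2160) - 240) + 157) + 530 = 292*((√(-2007) - 240) + 157) + 530 = 292*((3*I*√223 - 240) + 157) + 530 = 292*((-240 + 3*I*√223) + 157) + 530 = 292*(-83 + 3*I*√223) + 530 = (-24236 + 876*I*√223) + 530 = -23706 + 876*I*√223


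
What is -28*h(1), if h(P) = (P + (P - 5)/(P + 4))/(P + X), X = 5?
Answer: -14/15 ≈ -0.93333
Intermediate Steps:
h(P) = (P + (-5 + P)/(4 + P))/(5 + P) (h(P) = (P + (P - 5)/(P + 4))/(P + 5) = (P + (-5 + P)/(4 + P))/(5 + P))
-28*h(1) = -28*(-5 + 1² + 5*1)/(20 + 1² + 9*1) = -28*(-5 + 1 + 5)/(20 + 1 + 9) = -28/30 = -14/15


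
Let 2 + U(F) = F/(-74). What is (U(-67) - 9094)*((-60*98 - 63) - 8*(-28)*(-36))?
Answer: 9427229259/74 ≈ 1.2739e+8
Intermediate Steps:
U(F) = -2 - F/74 (U(F) = -2 + F/(-74) = -2 + F*(-1/74) = -2 - F/74)
(U(-67) - 9094)*((-60*98 - 63) - 8*(-28)*(-36)) = ((-2 - 1/74*(-67)) - 9094)*((-60*98 - 63) - 8*(-28)*(-36)) = ((-2 + 67/74) - 9094)*((-5880 - 63) + 224*(-36)) = (-81/74 - 9094)*(-5943 - 8064) = -673037/74*(-14007) = 9427229259/74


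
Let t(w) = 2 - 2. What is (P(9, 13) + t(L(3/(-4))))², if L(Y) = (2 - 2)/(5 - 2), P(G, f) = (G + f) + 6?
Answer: 784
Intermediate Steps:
P(G, f) = 6 + G + f
L(Y) = 0 (L(Y) = 0/3 = 0*(⅓) = 0)
t(w) = 0
(P(9, 13) + t(L(3/(-4))))² = ((6 + 9 + 13) + 0)² = (28 + 0)² = 28² = 784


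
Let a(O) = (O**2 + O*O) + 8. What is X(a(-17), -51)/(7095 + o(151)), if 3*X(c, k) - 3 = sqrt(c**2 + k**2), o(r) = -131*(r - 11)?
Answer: -1/11245 - sqrt(345997)/33735 ≈ -0.017525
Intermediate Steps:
a(O) = 8 + 2*O**2 (a(O) = (O**2 + O**2) + 8 = 2*O**2 + 8 = 8 + 2*O**2)
o(r) = 1441 - 131*r (o(r) = -131*(-11 + r) = 1441 - 131*r)
X(c, k) = 1 + sqrt(c**2 + k**2)/3
X(a(-17), -51)/(7095 + o(151)) = (1 + sqrt((8 + 2*(-17)**2)**2 + (-51)**2)/3)/(7095 + (1441 - 131*151)) = (1 + sqrt((8 + 2*289)**2 + 2601)/3)/(7095 + (1441 - 19781)) = (1 + sqrt((8 + 578)**2 + 2601)/3)/(7095 - 18340) = (1 + sqrt(586**2 + 2601)/3)/(-11245) = (1 + sqrt(343396 + 2601)/3)*(-1/11245) = (1 + sqrt(345997)/3)*(-1/11245) = -1/11245 - sqrt(345997)/33735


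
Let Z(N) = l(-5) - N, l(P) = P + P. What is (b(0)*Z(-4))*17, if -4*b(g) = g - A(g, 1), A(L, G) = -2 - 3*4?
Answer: 357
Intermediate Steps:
A(L, G) = -14 (A(L, G) = -2 - 12 = -14)
l(P) = 2*P
b(g) = -7/2 - g/4 (b(g) = -(g - 1*(-14))/4 = -(g + 14)/4 = -(14 + g)/4 = -7/2 - g/4)
Z(N) = -10 - N (Z(N) = 2*(-5) - N = -10 - N)
(b(0)*Z(-4))*17 = ((-7/2 - 1/4*0)*(-10 - 1*(-4)))*17 = ((-7/2 + 0)*(-10 + 4))*17 = -7/2*(-6)*17 = 21*17 = 357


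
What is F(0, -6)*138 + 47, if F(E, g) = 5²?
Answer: 3497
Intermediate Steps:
F(E, g) = 25
F(0, -6)*138 + 47 = 25*138 + 47 = 3450 + 47 = 3497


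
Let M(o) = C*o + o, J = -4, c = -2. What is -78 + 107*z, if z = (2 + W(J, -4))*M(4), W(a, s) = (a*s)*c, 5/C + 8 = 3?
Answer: -78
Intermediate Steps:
C = -1 (C = 5/(-8 + 3) = 5/(-5) = 5*(-1/5) = -1)
M(o) = 0 (M(o) = -o + o = 0)
W(a, s) = -2*a*s (W(a, s) = (a*s)*(-2) = -2*a*s)
z = 0 (z = (2 - 2*(-4)*(-4))*0 = (2 - 32)*0 = -30*0 = 0)
-78 + 107*z = -78 + 107*0 = -78 + 0 = -78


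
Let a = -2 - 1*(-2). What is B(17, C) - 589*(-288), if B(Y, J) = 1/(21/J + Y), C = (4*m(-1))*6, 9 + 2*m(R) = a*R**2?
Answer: 102627396/605 ≈ 1.6963e+5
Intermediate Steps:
a = 0 (a = -2 + 2 = 0)
m(R) = -9/2 (m(R) = -9/2 + (0*R**2)/2 = -9/2 + (1/2)*0 = -9/2 + 0 = -9/2)
C = -108 (C = (4*(-9/2))*6 = -18*6 = -108)
B(Y, J) = 1/(Y + 21/J)
B(17, C) - 589*(-288) = -108/(21 - 108*17) - 589*(-288) = -108/(21 - 1836) + 169632 = -108/(-1815) + 169632 = -108*(-1/1815) + 169632 = 36/605 + 169632 = 102627396/605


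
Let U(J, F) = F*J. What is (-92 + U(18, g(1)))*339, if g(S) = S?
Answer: -25086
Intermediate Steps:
(-92 + U(18, g(1)))*339 = (-92 + 1*18)*339 = (-92 + 18)*339 = -74*339 = -25086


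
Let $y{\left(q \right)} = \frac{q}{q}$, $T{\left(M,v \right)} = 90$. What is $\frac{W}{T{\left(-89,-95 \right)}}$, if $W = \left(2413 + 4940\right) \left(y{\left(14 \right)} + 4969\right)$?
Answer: $406049$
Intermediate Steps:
$y{\left(q \right)} = 1$
$W = 36544410$ ($W = \left(2413 + 4940\right) \left(1 + 4969\right) = 7353 \cdot 4970 = 36544410$)
$\frac{W}{T{\left(-89,-95 \right)}} = \frac{36544410}{90} = 36544410 \cdot \frac{1}{90} = 406049$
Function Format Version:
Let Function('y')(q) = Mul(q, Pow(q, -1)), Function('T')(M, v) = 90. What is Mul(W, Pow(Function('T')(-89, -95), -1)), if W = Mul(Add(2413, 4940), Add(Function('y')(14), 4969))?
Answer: 406049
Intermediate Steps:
Function('y')(q) = 1
W = 36544410 (W = Mul(Add(2413, 4940), Add(1, 4969)) = Mul(7353, 4970) = 36544410)
Mul(W, Pow(Function('T')(-89, -95), -1)) = Mul(36544410, Pow(90, -1)) = Mul(36544410, Rational(1, 90)) = 406049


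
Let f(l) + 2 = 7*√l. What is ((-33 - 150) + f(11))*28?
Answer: -5180 + 196*√11 ≈ -4529.9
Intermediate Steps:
f(l) = -2 + 7*√l
((-33 - 150) + f(11))*28 = ((-33 - 150) + (-2 + 7*√11))*28 = (-183 + (-2 + 7*√11))*28 = (-185 + 7*√11)*28 = -5180 + 196*√11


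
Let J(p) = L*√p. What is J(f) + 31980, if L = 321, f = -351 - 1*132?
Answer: 31980 + 321*I*√483 ≈ 31980.0 + 7054.7*I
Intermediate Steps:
f = -483 (f = -351 - 132 = -483)
J(p) = 321*√p
J(f) + 31980 = 321*√(-483) + 31980 = 321*(I*√483) + 31980 = 321*I*√483 + 31980 = 31980 + 321*I*√483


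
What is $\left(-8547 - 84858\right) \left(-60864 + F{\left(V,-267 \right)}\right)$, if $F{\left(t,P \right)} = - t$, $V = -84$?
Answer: $5677155900$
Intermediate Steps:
$\left(-8547 - 84858\right) \left(-60864 + F{\left(V,-267 \right)}\right) = \left(-8547 - 84858\right) \left(-60864 - -84\right) = - 93405 \left(-60864 + 84\right) = \left(-93405\right) \left(-60780\right) = 5677155900$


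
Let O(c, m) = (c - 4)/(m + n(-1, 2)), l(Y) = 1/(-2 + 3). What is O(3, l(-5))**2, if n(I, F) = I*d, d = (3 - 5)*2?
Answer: 1/25 ≈ 0.040000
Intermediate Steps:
d = -4 (d = -2*2 = -4)
l(Y) = 1 (l(Y) = 1/1 = 1)
n(I, F) = -4*I (n(I, F) = I*(-4) = -4*I)
O(c, m) = (-4 + c)/(4 + m) (O(c, m) = (c - 4)/(m - 4*(-1)) = (-4 + c)/(m + 4) = (-4 + c)/(4 + m))
O(3, l(-5))**2 = ((-4 + 3)/(4 + 1))**2 = (-1/5)**2 = 1/25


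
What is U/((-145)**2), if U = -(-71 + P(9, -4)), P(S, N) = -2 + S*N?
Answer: 109/21025 ≈ 0.0051843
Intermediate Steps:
P(S, N) = -2 + N*S
U = 109 (U = -(-71 + (-2 - 4*9)) = -(-71 + (-2 - 36)) = -(-71 - 38) = -1*(-109) = 109)
U/((-145)**2) = 109/((-145)**2) = 109/21025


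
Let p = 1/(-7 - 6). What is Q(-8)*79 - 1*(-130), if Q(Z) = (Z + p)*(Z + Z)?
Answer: 134410/13 ≈ 10339.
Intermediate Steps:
p = -1/13 (p = 1/(-13) = -1/13 ≈ -0.076923)
Q(Z) = 2*Z*(-1/13 + Z) (Q(Z) = (Z - 1/13)*(Z + Z) = (-1/13 + Z)*(2*Z) = 2*Z*(-1/13 + Z))
Q(-8)*79 - 1*(-130) = ((2/13)*(-8)*(-1 + 13*(-8)))*79 - 1*(-130) = ((2/13)*(-8)*(-1 - 104))*79 + 130 = ((2/13)*(-8)*(-105))*79 + 130 = (1680/13)*79 + 130 = 132720/13 + 130 = 134410/13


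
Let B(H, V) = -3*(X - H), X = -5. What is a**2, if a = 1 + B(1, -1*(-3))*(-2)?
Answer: 1225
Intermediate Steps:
B(H, V) = 15 + 3*H (B(H, V) = -3*(-5 - H) = 15 + 3*H)
a = -35 (a = 1 + (15 + 3*1)*(-2) = 1 + (15 + 3)*(-2) = 1 + 18*(-2) = 1 - 36 = -35)
a**2 = (-35)**2 = 1225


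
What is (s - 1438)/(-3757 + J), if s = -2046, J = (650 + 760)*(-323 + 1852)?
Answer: -3484/2152133 ≈ -0.0016189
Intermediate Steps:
J = 2155890 (J = 1410*1529 = 2155890)
(s - 1438)/(-3757 + J) = (-2046 - 1438)/(-3757 + 2155890) = -3484/2152133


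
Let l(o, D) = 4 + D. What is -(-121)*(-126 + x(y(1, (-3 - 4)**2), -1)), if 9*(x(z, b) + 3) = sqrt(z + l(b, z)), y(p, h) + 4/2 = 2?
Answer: -140239/9 ≈ -15582.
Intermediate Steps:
y(p, h) = 0 (y(p, h) = -2 + 2 = 0)
x(z, b) = -3 + sqrt(4 + 2*z)/9 (x(z, b) = -3 + sqrt(z + (4 + z))/9 = -3 + sqrt(4 + 2*z)/9)
-(-121)*(-126 + x(y(1, (-3 - 4)**2), -1)) = -(-121)*(-126 + (-3 + sqrt(4 + 2*0)/9)) = -(-121)*(-126 + (-3 + sqrt(4 + 0)/9)) = -(-121)*(-126 + (-3 + sqrt(4)/9)) = -(-121)*(-126 + (-3 + (1/9)*2)) = -(-121)*(-126 + (-3 + 2/9)) = -(-121)*(-126 - 25/9) = -(-121)*(-1159)/9 = -1*140239/9 = -140239/9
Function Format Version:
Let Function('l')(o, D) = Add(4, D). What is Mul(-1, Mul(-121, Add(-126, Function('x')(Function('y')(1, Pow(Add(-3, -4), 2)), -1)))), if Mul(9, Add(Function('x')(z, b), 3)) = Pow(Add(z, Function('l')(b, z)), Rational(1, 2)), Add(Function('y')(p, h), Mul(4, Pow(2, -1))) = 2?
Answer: Rational(-140239, 9) ≈ -15582.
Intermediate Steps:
Function('y')(p, h) = 0 (Function('y')(p, h) = Add(-2, 2) = 0)
Function('x')(z, b) = Add(-3, Mul(Rational(1, 9), Pow(Add(4, Mul(2, z)), Rational(1, 2)))) (Function('x')(z, b) = Add(-3, Mul(Rational(1, 9), Pow(Add(z, Add(4, z)), Rational(1, 2)))) = Add(-3, Mul(Rational(1, 9), Pow(Add(4, Mul(2, z)), Rational(1, 2)))))
Mul(-1, Mul(-121, Add(-126, Function('x')(Function('y')(1, Pow(Add(-3, -4), 2)), -1)))) = Mul(-1, Mul(-121, Add(-126, Add(-3, Mul(Rational(1, 9), Pow(Add(4, Mul(2, 0)), Rational(1, 2))))))) = Mul(-1, Mul(-121, Add(-126, Add(-3, Mul(Rational(1, 9), Pow(Add(4, 0), Rational(1, 2))))))) = Mul(-1, Mul(-121, Add(-126, Add(-3, Mul(Rational(1, 9), Pow(4, Rational(1, 2))))))) = Mul(-1, Mul(-121, Add(-126, Add(-3, Mul(Rational(1, 9), 2))))) = Mul(-1, Mul(-121, Add(-126, Add(-3, Rational(2, 9))))) = Mul(-1, Mul(-121, Add(-126, Rational(-25, 9)))) = Mul(-1, Mul(-121, Rational(-1159, 9))) = Mul(-1, Rational(140239, 9)) = Rational(-140239, 9)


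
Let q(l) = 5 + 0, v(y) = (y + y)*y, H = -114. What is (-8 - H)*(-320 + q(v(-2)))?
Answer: -33390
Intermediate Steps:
v(y) = 2*y² (v(y) = (2*y)*y = 2*y²)
q(l) = 5
(-8 - H)*(-320 + q(v(-2))) = (-8 - 1*(-114))*(-320 + 5) = (-8 + 114)*(-315) = 106*(-315) = -33390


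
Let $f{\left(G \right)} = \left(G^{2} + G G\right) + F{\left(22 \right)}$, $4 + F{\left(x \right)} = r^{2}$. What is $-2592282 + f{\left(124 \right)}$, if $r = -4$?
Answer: $-2561518$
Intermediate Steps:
$F{\left(x \right)} = 12$ ($F{\left(x \right)} = -4 + \left(-4\right)^{2} = -4 + 16 = 12$)
$f{\left(G \right)} = 12 + 2 G^{2}$ ($f{\left(G \right)} = \left(G^{2} + G G\right) + 12 = \left(G^{2} + G^{2}\right) + 12 = 2 G^{2} + 12 = 12 + 2 G^{2}$)
$-2592282 + f{\left(124 \right)} = -2592282 + \left(12 + 2 \cdot 124^{2}\right) = -2592282 + \left(12 + 2 \cdot 15376\right) = -2592282 + \left(12 + 30752\right) = -2592282 + 30764 = -2561518$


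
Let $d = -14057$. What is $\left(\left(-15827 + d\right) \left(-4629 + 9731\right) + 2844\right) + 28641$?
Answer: $-152436683$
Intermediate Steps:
$\left(\left(-15827 + d\right) \left(-4629 + 9731\right) + 2844\right) + 28641 = \left(\left(-15827 - 14057\right) \left(-4629 + 9731\right) + 2844\right) + 28641 = \left(\left(-29884\right) 5102 + 2844\right) + 28641 = \left(-152468168 + 2844\right) + 28641 = -152465324 + 28641 = -152436683$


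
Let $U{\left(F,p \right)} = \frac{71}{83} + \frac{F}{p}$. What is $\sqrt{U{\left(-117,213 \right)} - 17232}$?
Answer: $\frac{2 i \sqrt{149603192549}}{5893} \approx 131.27 i$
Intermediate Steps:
$U{\left(F,p \right)} = \frac{71}{83} + \frac{F}{p}$ ($U{\left(F,p \right)} = 71 \cdot \frac{1}{83} + \frac{F}{p} = \frac{71}{83} + \frac{F}{p}$)
$\sqrt{U{\left(-117,213 \right)} - 17232} = \sqrt{\left(\frac{71}{83} - \frac{117}{213}\right) - 17232} = \sqrt{\left(\frac{71}{83} - \frac{39}{71}\right) - 17232} = \sqrt{\frac{1804}{5893} - 17232} = \sqrt{- \frac{101546372}{5893}} = \frac{2 i \sqrt{149603192549}}{5893}$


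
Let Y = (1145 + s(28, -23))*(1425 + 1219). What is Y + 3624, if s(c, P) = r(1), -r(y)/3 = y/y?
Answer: 3023072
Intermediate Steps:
r(y) = -3 (r(y) = -3*y/y = -3*1 = -3)
s(c, P) = -3
Y = 3019448 (Y = (1145 - 3)*(1425 + 1219) = 1142*2644 = 3019448)
Y + 3624 = 3019448 + 3624 = 3023072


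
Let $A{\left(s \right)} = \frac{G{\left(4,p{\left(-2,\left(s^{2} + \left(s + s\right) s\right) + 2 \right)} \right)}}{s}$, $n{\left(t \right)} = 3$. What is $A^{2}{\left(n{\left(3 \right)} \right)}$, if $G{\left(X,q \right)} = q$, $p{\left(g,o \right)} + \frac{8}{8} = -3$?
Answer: $\frac{16}{9} \approx 1.7778$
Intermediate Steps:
$p{\left(g,o \right)} = -4$ ($p{\left(g,o \right)} = -1 - 3 = -4$)
$A{\left(s \right)} = - \frac{4}{s}$
$A^{2}{\left(n{\left(3 \right)} \right)} = \left(- \frac{4}{3}\right)^{2} = \frac{16}{9}$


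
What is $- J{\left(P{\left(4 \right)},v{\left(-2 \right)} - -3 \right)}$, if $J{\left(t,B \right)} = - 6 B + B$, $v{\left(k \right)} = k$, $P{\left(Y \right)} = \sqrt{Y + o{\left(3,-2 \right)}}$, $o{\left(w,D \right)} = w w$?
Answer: $5$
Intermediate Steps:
$o{\left(w,D \right)} = w^{2}$
$P{\left(Y \right)} = \sqrt{9 + Y}$ ($P{\left(Y \right)} = \sqrt{Y + 3^{2}} = \sqrt{Y + 9} = \sqrt{9 + Y}$)
$J{\left(t,B \right)} = - 5 B$
$- J{\left(P{\left(4 \right)},v{\left(-2 \right)} - -3 \right)} = - \left(-5\right) \left(-2 - -3\right) = - \left(-5\right) \left(-2 + 3\right) = - \left(-5\right) 1 = \left(-1\right) \left(-5\right) = 5$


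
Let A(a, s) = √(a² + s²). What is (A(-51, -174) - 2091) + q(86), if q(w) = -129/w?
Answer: -4185/2 + 3*√3653 ≈ -1911.2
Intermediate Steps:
(A(-51, -174) - 2091) + q(86) = (√((-51)² + (-174)²) - 2091) - 129/86 = (√(2601 + 30276) - 2091) - 129*1/86 = (√32877 - 2091) - 3/2 = (3*√3653 - 2091) - 3/2 = (-2091 + 3*√3653) - 3/2 = -4185/2 + 3*√3653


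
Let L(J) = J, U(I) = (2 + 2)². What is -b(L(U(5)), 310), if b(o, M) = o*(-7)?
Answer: 112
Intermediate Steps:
U(I) = 16 (U(I) = 4² = 16)
b(o, M) = -7*o
-b(L(U(5)), 310) = -(-7)*16 = -1*(-112) = 112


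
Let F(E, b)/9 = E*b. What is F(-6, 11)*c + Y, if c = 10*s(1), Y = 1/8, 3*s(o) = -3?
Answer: 47521/8 ≈ 5940.1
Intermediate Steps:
s(o) = -1 (s(o) = (1/3)*(-3) = -1)
F(E, b) = 9*E*b (F(E, b) = 9*(E*b) = 9*E*b)
Y = 1/8 ≈ 0.12500
c = -10 (c = 10*(-1) = -10)
F(-6, 11)*c + Y = (9*(-6)*11)*(-10) + 1/8 = -594*(-10) + 1/8 = 5940 + 1/8 = 47521/8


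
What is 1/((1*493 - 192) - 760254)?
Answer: -1/759953 ≈ -1.3159e-6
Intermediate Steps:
1/((1*493 - 192) - 760254) = 1/((493 - 192) - 760254) = 1/(301 - 760254) = 1/(-759953) = -1/759953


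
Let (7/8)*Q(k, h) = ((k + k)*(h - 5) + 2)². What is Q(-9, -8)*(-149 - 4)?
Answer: -68171904/7 ≈ -9.7388e+6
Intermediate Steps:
Q(k, h) = 8*(2 + 2*k*(-5 + h))²/7 (Q(k, h) = 8*((k + k)*(h - 5) + 2)²/7 = 8*((2*k)*(-5 + h) + 2)²/7 = 8*(2*k*(-5 + h) + 2)²/7 = 8*(2 + 2*k*(-5 + h))²/7)
Q(-9, -8)*(-149 - 4) = (32*(1 - 5*(-9) - 8*(-9))²/7)*(-149 - 4) = (32*(1 + 45 + 72)²/7)*(-153) = ((32/7)*118²)*(-153) = ((32/7)*13924)*(-153) = (445568/7)*(-153) = -68171904/7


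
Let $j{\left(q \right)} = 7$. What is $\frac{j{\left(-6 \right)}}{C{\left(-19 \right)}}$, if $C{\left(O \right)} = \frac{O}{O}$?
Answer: $7$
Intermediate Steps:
$C{\left(O \right)} = 1$
$\frac{j{\left(-6 \right)}}{C{\left(-19 \right)}} = \frac{7}{1} = 7 \cdot 1 = 7$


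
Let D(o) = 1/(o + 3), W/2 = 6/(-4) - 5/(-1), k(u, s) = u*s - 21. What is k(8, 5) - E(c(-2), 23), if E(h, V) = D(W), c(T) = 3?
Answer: 189/10 ≈ 18.900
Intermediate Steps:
k(u, s) = -21 + s*u (k(u, s) = s*u - 21 = -21 + s*u)
W = 7 (W = 2*(6/(-4) - 5/(-1)) = 2*(6*(-¼) - 5*(-1)) = 2*(-3/2 + 5) = 2*(7/2) = 7)
D(o) = 1/(3 + o)
E(h, V) = ⅒ (E(h, V) = 1/(3 + 7) = 1/10 = ⅒)
k(8, 5) - E(c(-2), 23) = (-21 + 5*8) - 1*⅒ = (-21 + 40) - ⅒ = 19 - ⅒ = 189/10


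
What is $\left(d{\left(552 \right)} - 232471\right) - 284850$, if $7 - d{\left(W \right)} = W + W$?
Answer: $-518418$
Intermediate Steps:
$d{\left(W \right)} = 7 - 2 W$ ($d{\left(W \right)} = 7 - \left(W + W\right) = 7 - 2 W$)
$\left(d{\left(552 \right)} - 232471\right) - 284850 = \left(\left(7 - 1104\right) - 232471\right) - 284850 = \left(-1097 - 232471\right) - 284850 = -233568 - 284850 = -518418$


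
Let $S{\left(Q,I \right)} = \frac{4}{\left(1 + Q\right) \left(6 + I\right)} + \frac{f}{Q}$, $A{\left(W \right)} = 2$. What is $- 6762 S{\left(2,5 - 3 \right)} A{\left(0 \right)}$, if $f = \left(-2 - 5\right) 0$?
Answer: $-2254$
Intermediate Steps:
$f = 0$ ($f = \left(-7\right) 0 = 0$)
$S{\left(Q,I \right)} = \frac{4}{\left(1 + Q\right) \left(6 + I\right)}$ ($S{\left(Q,I \right)} = \frac{4}{\left(1 + Q\right) \left(6 + I\right)} + \frac{0}{Q} = 4 \frac{1}{\left(1 + Q\right) \left(6 + I\right)} + 0 = \frac{4}{\left(1 + Q\right) \left(6 + I\right)} + 0 = \frac{4}{\left(1 + Q\right) \left(6 + I\right)}$)
$- 6762 S{\left(2,5 - 3 \right)} A{\left(0 \right)} = - 6762 \frac{4}{6 + \left(5 - 3\right) + 6 \cdot 2 + \left(5 - 3\right) 2} \cdot 2 = - 6762 \frac{4}{6 + 2 + 12 + 2 \cdot 2} \cdot 2 = - 6762 \frac{4}{6 + 2 + 12 + 4} \cdot 2 = - 6762 \cdot \frac{4}{24} \cdot 2 = - 6762 \cdot 4 \cdot \frac{1}{24} \cdot 2 = - 6762 \cdot \frac{1}{6} \cdot 2 = \left(-6762\right) \frac{1}{3} = -2254$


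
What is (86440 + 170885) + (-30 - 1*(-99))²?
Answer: 262086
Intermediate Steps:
(86440 + 170885) + (-30 - 1*(-99))² = 257325 + (-30 + 99)² = 257325 + 69² = 257325 + 4761 = 262086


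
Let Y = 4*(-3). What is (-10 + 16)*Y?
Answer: -72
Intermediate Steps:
Y = -12
(-10 + 16)*Y = (-10 + 16)*(-12) = 6*(-12) = -72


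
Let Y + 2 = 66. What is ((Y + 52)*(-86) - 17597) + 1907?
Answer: -25666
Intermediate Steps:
Y = 64 (Y = -2 + 66 = 64)
((Y + 52)*(-86) - 17597) + 1907 = ((64 + 52)*(-86) - 17597) + 1907 = (116*(-86) - 17597) + 1907 = (-9976 - 17597) + 1907 = -27573 + 1907 = -25666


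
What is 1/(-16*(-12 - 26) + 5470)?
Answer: 1/6078 ≈ 0.00016453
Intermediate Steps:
1/(-16*(-12 - 26) + 5470) = 1/(-16*(-38) + 5470) = 1/(608 + 5470) = 1/6078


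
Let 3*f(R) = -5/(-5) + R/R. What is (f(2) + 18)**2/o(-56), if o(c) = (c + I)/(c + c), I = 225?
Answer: -351232/1521 ≈ -230.92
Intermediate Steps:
f(R) = 2/3 (f(R) = (-5/(-5) + R/R)/3 = (-5*(-1/5) + 1)/3 = (1 + 1)/3 = (1/3)*2 = 2/3)
o(c) = (225 + c)/(2*c) (o(c) = (c + 225)/(c + c) = (225 + c)/((2*c)) = (225 + c)*(1/(2*c)) = (225 + c)/(2*c))
(f(2) + 18)**2/o(-56) = (2/3 + 18)**2/(((1/2)*(225 - 56)/(-56))) = (56/3)**2/(((1/2)*(-1/56)*169)) = 3136/(9*(-169/112)) = (3136/9)*(-112/169) = -351232/1521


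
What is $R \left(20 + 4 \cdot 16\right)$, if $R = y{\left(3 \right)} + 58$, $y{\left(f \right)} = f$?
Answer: $5124$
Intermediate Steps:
$R = 61$ ($R = 3 + 58 = 61$)
$R \left(20 + 4 \cdot 16\right) = 61 \left(20 + 4 \cdot 16\right) = 61 \left(20 + 64\right) = 61 \cdot 84 = 5124$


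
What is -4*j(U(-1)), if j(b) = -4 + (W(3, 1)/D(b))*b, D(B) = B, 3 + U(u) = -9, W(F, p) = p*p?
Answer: 12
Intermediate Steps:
W(F, p) = p²
U(u) = -12 (U(u) = -3 - 9 = -12)
j(b) = -3 (j(b) = -4 + (1²/b)*b = -4 + (1/b)*b = -4 + b/b = -4 + 1 = -3)
-4*j(U(-1)) = -4*(-3) = 12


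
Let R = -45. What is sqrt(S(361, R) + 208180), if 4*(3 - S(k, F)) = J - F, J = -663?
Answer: 5*sqrt(33334)/2 ≈ 456.44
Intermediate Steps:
S(k, F) = 675/4 + F/4 (S(k, F) = 3 - (-663 - F)/4 = 3 + (663/4 + F/4) = 675/4 + F/4)
sqrt(S(361, R) + 208180) = sqrt((675/4 + (1/4)*(-45)) + 208180) = sqrt((675/4 - 45/4) + 208180) = sqrt(315/2 + 208180) = sqrt(416675/2) = 5*sqrt(33334)/2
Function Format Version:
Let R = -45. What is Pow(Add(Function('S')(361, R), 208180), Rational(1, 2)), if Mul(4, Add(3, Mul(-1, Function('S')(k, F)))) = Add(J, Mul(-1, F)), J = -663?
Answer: Mul(Rational(5, 2), Pow(33334, Rational(1, 2))) ≈ 456.44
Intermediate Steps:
Function('S')(k, F) = Add(Rational(675, 4), Mul(Rational(1, 4), F)) (Function('S')(k, F) = Add(3, Mul(Rational(-1, 4), Add(-663, Mul(-1, F)))) = Add(3, Add(Rational(663, 4), Mul(Rational(1, 4), F))) = Add(Rational(675, 4), Mul(Rational(1, 4), F)))
Pow(Add(Function('S')(361, R), 208180), Rational(1, 2)) = Pow(Add(Add(Rational(675, 4), Mul(Rational(1, 4), -45)), 208180), Rational(1, 2)) = Pow(Add(Add(Rational(675, 4), Rational(-45, 4)), 208180), Rational(1, 2)) = Pow(Add(Rational(315, 2), 208180), Rational(1, 2)) = Pow(Rational(416675, 2), Rational(1, 2)) = Mul(Rational(5, 2), Pow(33334, Rational(1, 2)))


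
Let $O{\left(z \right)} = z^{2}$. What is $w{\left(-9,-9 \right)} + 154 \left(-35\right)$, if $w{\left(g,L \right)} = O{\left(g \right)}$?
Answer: $-5309$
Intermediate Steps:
$w{\left(g,L \right)} = g^{2}$
$w{\left(-9,-9 \right)} + 154 \left(-35\right) = \left(-9\right)^{2} + 154 \left(-35\right) = 81 - 5390 = -5309$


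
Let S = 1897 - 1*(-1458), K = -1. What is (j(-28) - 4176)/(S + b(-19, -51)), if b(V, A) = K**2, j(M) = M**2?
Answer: -848/839 ≈ -1.0107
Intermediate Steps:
b(V, A) = 1 (b(V, A) = (-1)**2 = 1)
S = 3355 (S = 1897 + 1458 = 3355)
(j(-28) - 4176)/(S + b(-19, -51)) = ((-28)**2 - 4176)/(3355 + 1) = (784 - 4176)/3356 = -3392*1/3356 = -848/839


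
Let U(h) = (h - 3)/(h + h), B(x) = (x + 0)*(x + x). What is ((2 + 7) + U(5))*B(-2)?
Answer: 368/5 ≈ 73.600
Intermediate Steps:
B(x) = 2*x² (B(x) = x*(2*x) = 2*x²)
U(h) = (-3 + h)/(2*h) (U(h) = (-3 + h)/((2*h)) = (-3 + h)*(1/(2*h)) = (-3 + h)/(2*h))
((2 + 7) + U(5))*B(-2) = ((2 + 7) + (½)*(-3 + 5)/5)*(2*(-2)²) = (9 + (½)*(⅕)*2)*(2*4) = (9 + ⅕)*8 = (46/5)*8 = 368/5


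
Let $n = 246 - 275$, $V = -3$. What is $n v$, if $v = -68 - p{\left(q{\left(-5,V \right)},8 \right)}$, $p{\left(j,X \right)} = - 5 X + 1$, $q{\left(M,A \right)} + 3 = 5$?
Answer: $841$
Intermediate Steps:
$q{\left(M,A \right)} = 2$ ($q{\left(M,A \right)} = -3 + 5 = 2$)
$p{\left(j,X \right)} = 1 - 5 X$
$n = -29$
$v = -29$ ($v = -68 - \left(1 - 40\right) = -68 - -39 = -68 + 39 = -29$)
$n v = \left(-29\right) \left(-29\right) = 841$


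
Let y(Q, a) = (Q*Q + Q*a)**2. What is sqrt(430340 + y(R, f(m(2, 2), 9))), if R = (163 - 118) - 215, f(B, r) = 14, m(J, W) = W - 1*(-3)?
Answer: 2*sqrt(175935185) ≈ 26528.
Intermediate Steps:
m(J, W) = 3 + W (m(J, W) = W + 3 = 3 + W)
R = -170 (R = 45 - 215 = -170)
y(Q, a) = (Q**2 + Q*a)**2
sqrt(430340 + y(R, f(m(2, 2), 9))) = sqrt(430340 + (-170)**2*(-170 + 14)**2) = sqrt(430340 + 28900*(-156)**2) = sqrt(430340 + 28900*24336) = sqrt(430340 + 703310400) = sqrt(703740740) = 2*sqrt(175935185)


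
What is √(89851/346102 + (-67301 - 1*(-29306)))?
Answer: I*√4551260556769178/346102 ≈ 194.92*I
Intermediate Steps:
√(89851/346102 + (-67301 - 1*(-29306))) = √(89851*(1/346102) + (-67301 + 29306)) = √(89851/346102 - 37995) = √(-13150055639/346102) = I*√4551260556769178/346102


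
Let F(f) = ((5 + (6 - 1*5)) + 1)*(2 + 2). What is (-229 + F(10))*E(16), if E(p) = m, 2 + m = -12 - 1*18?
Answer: 6432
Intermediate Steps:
F(f) = 28 (F(f) = ((5 + (6 - 5)) + 1)*4 = ((5 + 1) + 1)*4 = (6 + 1)*4 = 7*4 = 28)
m = -32 (m = -2 + (-12 - 1*18) = -2 + (-12 - 18) = -2 - 30 = -32)
E(p) = -32
(-229 + F(10))*E(16) = (-229 + 28)*(-32) = -201*(-32) = 6432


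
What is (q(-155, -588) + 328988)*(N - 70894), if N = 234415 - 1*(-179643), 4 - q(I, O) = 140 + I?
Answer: 112903358148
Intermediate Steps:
q(I, O) = -136 - I (q(I, O) = 4 - (140 + I) = 4 + (-140 - I) = -136 - I)
N = 414058 (N = 234415 + 179643 = 414058)
(q(-155, -588) + 328988)*(N - 70894) = ((-136 - 1*(-155)) + 328988)*(414058 - 70894) = ((-136 + 155) + 328988)*343164 = (19 + 328988)*343164 = 329007*343164 = 112903358148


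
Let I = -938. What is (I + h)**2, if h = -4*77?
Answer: 1552516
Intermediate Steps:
h = -308
(I + h)**2 = (-938 - 308)**2 = (-1246)**2 = 1552516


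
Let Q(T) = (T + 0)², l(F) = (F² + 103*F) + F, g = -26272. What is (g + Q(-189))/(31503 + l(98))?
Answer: 9449/51299 ≈ 0.18419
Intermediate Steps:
l(F) = F² + 104*F
Q(T) = T²
(g + Q(-189))/(31503 + l(98)) = (-26272 + (-189)²)/(31503 + 98*(104 + 98)) = (-26272 + 35721)/(31503 + 98*202) = 9449/(31503 + 19796) = 9449/51299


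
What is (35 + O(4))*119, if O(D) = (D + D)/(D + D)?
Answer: 4284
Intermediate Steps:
O(D) = 1 (O(D) = (2*D)/((2*D)) = (2*D)*(1/(2*D)) = 1)
(35 + O(4))*119 = (35 + 1)*119 = 36*119 = 4284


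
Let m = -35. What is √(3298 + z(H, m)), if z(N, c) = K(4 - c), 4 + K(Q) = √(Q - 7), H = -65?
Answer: √(3294 + 4*√2) ≈ 57.443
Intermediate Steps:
K(Q) = -4 + √(-7 + Q) (K(Q) = -4 + √(Q - 7) = -4 + √(-7 + Q))
z(N, c) = -4 + √(-3 - c) (z(N, c) = -4 + √(-7 + (4 - c)) = -4 + √(-3 - c))
√(3298 + z(H, m)) = √(3298 + (-4 + √(-3 - 1*(-35)))) = √(3298 + (-4 + √(-3 + 35))) = √(3298 + (-4 + √32)) = √(3298 + (-4 + 4*√2)) = √(3294 + 4*√2)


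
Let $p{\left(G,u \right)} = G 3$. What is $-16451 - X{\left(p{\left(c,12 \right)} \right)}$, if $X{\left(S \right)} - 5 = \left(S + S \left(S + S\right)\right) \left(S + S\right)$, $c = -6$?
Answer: $6224$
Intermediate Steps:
$p{\left(G,u \right)} = 3 G$
$X{\left(S \right)} = 5 + 2 S \left(S + 2 S^{2}\right)$ ($X{\left(S \right)} = 5 + \left(S + S \left(S + S\right)\right) \left(S + S\right) = 5 + \left(S + S 2 S\right) 2 S = 5 + \left(S + 2 S^{2}\right) 2 S = 5 + 2 S \left(S + 2 S^{2}\right)$)
$-16451 - X{\left(p{\left(c,12 \right)} \right)} = -16451 - \left(5 + 2 \left(3 \left(-6\right)\right)^{2} + 4 \left(3 \left(-6\right)\right)^{3}\right) = -16451 - \left(5 + 2 \left(-18\right)^{2} + 4 \left(-18\right)^{3}\right) = -16451 - \left(5 + 2 \cdot 324 + 4 \left(-5832\right)\right) = -16451 - \left(5 + 648 - 23328\right) = -16451 - -22675 = -16451 + 22675 = 6224$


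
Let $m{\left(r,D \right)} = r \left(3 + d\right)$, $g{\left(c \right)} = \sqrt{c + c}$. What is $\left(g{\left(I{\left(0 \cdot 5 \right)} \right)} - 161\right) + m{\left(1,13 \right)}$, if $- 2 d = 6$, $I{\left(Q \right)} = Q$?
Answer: $-161$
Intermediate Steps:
$g{\left(c \right)} = \sqrt{2} \sqrt{c}$ ($g{\left(c \right)} = \sqrt{2 c} = \sqrt{2} \sqrt{c}$)
$d = -3$ ($d = \left(- \frac{1}{2}\right) 6 = -3$)
$m{\left(r,D \right)} = 0$ ($m{\left(r,D \right)} = r \left(3 - 3\right) = r 0 = 0$)
$\left(g{\left(I{\left(0 \cdot 5 \right)} \right)} - 161\right) + m{\left(1,13 \right)} = \left(\sqrt{2} \sqrt{0 \cdot 5} - 161\right) + 0 = \left(\sqrt{2} \sqrt{0} - 161\right) + 0 = \left(\sqrt{2} \cdot 0 - 161\right) + 0 = \left(0 - 161\right) + 0 = -161 + 0 = -161$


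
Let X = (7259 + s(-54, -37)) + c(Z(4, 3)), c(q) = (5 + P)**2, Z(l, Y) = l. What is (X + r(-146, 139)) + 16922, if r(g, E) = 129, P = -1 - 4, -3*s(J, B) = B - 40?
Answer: 73007/3 ≈ 24336.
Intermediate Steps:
s(J, B) = 40/3 - B/3 (s(J, B) = -(B - 40)/3 = -(-40 + B)/3 = 40/3 - B/3)
P = -5
c(q) = 0 (c(q) = (5 - 5)**2 = 0**2 = 0)
X = 21854/3 (X = (7259 + (40/3 - 1/3*(-37))) + 0 = (7259 + (40/3 + 37/3)) + 0 = (7259 + 77/3) + 0 = 21854/3 + 0 = 21854/3 ≈ 7284.7)
(X + r(-146, 139)) + 16922 = (21854/3 + 129) + 16922 = 22241/3 + 16922 = 73007/3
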